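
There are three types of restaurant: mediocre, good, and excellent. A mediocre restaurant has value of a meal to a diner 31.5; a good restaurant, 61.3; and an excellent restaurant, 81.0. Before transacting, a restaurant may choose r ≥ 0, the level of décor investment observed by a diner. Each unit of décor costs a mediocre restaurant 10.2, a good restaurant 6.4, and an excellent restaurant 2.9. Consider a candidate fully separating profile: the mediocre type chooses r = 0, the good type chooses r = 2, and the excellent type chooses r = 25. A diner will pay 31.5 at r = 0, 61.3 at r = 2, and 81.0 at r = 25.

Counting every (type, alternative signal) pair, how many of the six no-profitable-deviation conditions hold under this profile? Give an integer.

Good (own payoff 61.3 − 6.4×2 = 48.5): to r=0 gives 31.5 → no gain ✓; to r=25 gives 81.0 − 6.4×25 = -79 → no gain ✓.
Mediocre (own payoff 31.5): to r=2 gives 61.3 − 10.2×2 = 40.9 → profitable ✗; to r=25 gives 81.0 − 10.2×25 = -174 → no gain ✓.
Excellent (own payoff 81.0 − 2.9×25 = 8.5): to r=0 gives 31.5 → profitable ✗; to r=2 gives 61.3 − 2.9×2 = 55.5 → profitable ✗.
3 of the 6 constraints hold; not an equilibrium.

3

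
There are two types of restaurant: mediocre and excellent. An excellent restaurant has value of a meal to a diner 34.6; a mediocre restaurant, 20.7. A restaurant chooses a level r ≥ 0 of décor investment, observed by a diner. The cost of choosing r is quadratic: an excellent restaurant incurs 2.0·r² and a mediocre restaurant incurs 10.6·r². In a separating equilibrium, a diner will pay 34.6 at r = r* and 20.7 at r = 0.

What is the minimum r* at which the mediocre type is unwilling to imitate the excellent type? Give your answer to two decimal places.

1.15

The mediocre type at r = 0 receives 20.7; imitating at r* yields 34.6 − 10.6·r*².
Indifference: 20.7 = 34.6 − 10.6·r*², so r*² = (34.6 − 20.7) / 10.6 ≈ 1.3113.
r* = √1.3113 ≈ 1.15.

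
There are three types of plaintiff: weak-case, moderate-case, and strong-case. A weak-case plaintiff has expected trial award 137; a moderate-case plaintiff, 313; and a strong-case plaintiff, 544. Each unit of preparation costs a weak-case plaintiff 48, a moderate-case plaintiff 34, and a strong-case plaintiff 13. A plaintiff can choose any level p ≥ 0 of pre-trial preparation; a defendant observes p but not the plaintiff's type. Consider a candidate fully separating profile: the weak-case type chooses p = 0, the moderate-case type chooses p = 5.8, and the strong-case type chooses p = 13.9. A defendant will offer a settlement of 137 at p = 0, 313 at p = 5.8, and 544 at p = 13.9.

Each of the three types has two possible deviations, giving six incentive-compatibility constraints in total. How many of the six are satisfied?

Strong-case (own payoff 544 − 13×13.9 = 363.3): to p=0 gives 137 → no gain ✓; to p=5.8 gives 313 − 13×5.8 = 237.6 → no gain ✓.
Weak-case (own payoff 137): to p=5.8 gives 313 − 48×5.8 = 34.6 → no gain ✓; to p=13.9 gives 544 − 48×13.9 = -123.2 → no gain ✓.
Moderate-case (own payoff 313 − 34×5.8 = 115.8): to p=0 gives 137 → profitable ✗; to p=13.9 gives 544 − 34×13.9 = 71.4 → no gain ✓.
5 of the 6 constraints hold; not an equilibrium.

5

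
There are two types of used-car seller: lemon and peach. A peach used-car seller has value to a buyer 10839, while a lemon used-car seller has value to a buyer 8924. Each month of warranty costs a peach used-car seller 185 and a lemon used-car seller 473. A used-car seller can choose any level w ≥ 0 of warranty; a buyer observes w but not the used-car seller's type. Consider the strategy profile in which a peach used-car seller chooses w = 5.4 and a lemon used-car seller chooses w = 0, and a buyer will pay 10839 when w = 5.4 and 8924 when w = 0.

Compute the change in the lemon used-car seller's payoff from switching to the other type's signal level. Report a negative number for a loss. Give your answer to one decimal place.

Playing w = 0 the lemon used-car seller receives 8924.
Deviating to w = 5.4 brings payment 10839 at cost 473 × 5.4 = 2554.2, netting 8284.8.
Gain from deviating: 8284.8 − 8924 = -639.2.
The gain is negative, so the lemon type's incentive-compatibility constraint is satisfied.

-639.2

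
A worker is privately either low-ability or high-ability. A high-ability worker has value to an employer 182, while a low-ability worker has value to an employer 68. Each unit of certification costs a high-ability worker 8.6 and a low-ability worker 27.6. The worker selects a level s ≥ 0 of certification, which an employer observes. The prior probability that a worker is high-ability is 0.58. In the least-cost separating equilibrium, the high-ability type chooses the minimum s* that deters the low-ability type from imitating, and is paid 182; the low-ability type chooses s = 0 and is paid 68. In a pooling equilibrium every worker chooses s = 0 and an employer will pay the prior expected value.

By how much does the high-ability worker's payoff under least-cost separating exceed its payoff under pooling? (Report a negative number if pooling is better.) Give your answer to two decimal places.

Least-cost separating signal: s* solves 68 = 182 − 27.6·s*, so s* = (182 − 68)/27.6 ≈ 4.1304.
High-ability type's separating payoff: 182 − 8.6 × s* = 182 − 8.6 × (182 − 68)/27.6 = 182 − 980.4/27.6 ≈ 146.4783.
Pooling payoff: 0.58 × 182 + 0.42 × 68 = 134.12.
Difference: 146.4783 − 134.12 = 12.3583, i.e. 12.36 to two decimal places.
The high-ability type prefers to separate.

12.36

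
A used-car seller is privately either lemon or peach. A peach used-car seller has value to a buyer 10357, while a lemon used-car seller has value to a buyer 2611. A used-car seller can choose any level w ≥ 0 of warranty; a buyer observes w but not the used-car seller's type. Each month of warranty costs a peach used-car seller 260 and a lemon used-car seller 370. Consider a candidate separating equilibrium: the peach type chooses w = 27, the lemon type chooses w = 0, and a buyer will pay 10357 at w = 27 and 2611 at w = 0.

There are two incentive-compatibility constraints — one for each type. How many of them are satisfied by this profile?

Lemon type: stay at 0 → 2611; mimic → 10357 − 370 × 27 = 367. IC holds (2611 ≥ 367).
Peach type: signal → 10357 − 260 × 27 = 3337; deviate to 0 → 2611. IC holds (3337 ≥ 2611).
2 of 2 constraints hold, so this is a separating equilibrium.

2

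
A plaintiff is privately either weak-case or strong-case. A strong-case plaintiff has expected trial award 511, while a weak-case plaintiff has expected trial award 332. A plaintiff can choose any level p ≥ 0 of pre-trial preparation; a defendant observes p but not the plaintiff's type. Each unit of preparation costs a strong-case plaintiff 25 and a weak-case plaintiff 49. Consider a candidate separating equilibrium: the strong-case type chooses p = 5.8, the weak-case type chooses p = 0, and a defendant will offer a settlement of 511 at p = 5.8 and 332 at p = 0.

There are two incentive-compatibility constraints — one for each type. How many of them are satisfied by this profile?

Weak-case type: stay at 0 → 332; mimic → 511 − 49 × 5.8 = 226.8. IC holds (332 ≥ 226.8).
Strong-case type: signal → 511 − 25 × 5.8 = 366; deviate to 0 → 332. IC holds (366 ≥ 332).
2 of 2 constraints hold, so this is a separating equilibrium.

2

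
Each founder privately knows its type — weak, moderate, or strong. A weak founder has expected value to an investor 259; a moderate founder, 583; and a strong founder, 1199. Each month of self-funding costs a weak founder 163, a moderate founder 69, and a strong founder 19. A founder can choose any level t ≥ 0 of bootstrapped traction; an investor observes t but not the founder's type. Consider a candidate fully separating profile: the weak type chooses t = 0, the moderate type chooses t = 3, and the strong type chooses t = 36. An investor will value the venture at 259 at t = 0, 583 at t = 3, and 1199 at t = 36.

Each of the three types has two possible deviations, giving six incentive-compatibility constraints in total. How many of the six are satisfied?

5

Weak (own payoff 259): to t=3 gives 583 − 163×3 = 94 → no gain ✓; to t=36 gives 1199 − 163×36 = -4669 → no gain ✓.
Moderate (own payoff 583 − 69×3 = 376): to t=0 gives 259 → no gain ✓; to t=36 gives 1199 − 69×36 = -1285 → no gain ✓.
Strong (own payoff 1199 − 19×36 = 515): to t=0 gives 259 → no gain ✓; to t=3 gives 583 − 19×3 = 526 → profitable ✗.
5 of the 6 constraints hold; not an equilibrium.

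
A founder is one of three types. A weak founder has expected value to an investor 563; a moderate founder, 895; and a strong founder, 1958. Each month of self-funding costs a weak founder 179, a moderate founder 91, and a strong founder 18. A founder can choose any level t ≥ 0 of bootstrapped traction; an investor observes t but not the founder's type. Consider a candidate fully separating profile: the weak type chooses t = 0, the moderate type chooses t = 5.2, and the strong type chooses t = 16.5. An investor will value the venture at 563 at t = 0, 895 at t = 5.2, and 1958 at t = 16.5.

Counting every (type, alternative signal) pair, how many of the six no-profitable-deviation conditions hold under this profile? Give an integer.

4

Moderate (own payoff 895 − 91×5.2 = 421.8): to t=0 gives 563 → profitable ✗; to t=16.5 gives 1958 − 91×16.5 = 456.5 → profitable ✗.
Weak (own payoff 563): to t=5.2 gives 895 − 179×5.2 = -35.8 → no gain ✓; to t=16.5 gives 1958 − 179×16.5 = -995.5 → no gain ✓.
Strong (own payoff 1958 − 18×16.5 = 1661): to t=0 gives 563 → no gain ✓; to t=5.2 gives 895 − 18×5.2 = 801.4 → no gain ✓.
4 of the 6 constraints hold; not an equilibrium.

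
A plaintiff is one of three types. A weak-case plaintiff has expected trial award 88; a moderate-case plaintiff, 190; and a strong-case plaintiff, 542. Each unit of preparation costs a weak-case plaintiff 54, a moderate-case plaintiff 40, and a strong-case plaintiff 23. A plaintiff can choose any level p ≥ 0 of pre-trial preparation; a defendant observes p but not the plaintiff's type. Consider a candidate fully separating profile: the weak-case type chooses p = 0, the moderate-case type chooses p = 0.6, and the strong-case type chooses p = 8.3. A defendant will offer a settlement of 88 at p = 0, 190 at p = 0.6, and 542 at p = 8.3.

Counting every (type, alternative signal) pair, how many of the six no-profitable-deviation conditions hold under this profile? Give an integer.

3

Weak-case (own payoff 88): to p=0.6 gives 190 − 54×0.6 = 157.6 → profitable ✗; to p=8.3 gives 542 − 54×8.3 = 93.8 → profitable ✗.
Strong-case (own payoff 542 − 23×8.3 = 351.1): to p=0 gives 88 → no gain ✓; to p=0.6 gives 190 − 23×0.6 = 176.2 → no gain ✓.
Moderate-case (own payoff 190 − 40×0.6 = 166): to p=0 gives 88 → no gain ✓; to p=8.3 gives 542 − 40×8.3 = 210 → profitable ✗.
3 of the 6 constraints hold; not an equilibrium.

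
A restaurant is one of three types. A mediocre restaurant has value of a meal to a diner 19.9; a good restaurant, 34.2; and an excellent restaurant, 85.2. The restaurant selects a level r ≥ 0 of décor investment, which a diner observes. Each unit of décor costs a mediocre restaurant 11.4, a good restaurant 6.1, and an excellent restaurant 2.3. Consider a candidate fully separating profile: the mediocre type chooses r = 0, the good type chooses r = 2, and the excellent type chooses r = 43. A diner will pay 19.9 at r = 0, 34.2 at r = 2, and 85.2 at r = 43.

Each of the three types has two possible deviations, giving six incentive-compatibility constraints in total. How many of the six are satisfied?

4

Mediocre (own payoff 19.9): to r=2 gives 34.2 − 11.4×2 = 11.4 → no gain ✓; to r=43 gives 85.2 − 11.4×43 = -405 → no gain ✓.
Good (own payoff 34.2 − 6.1×2 = 22): to r=0 gives 19.9 → no gain ✓; to r=43 gives 85.2 − 6.1×43 = -177.1 → no gain ✓.
Excellent (own payoff 85.2 − 2.3×43 = -13.7): to r=0 gives 19.9 → profitable ✗; to r=2 gives 34.2 − 2.3×2 = 29.6 → profitable ✗.
4 of the 6 constraints hold; not an equilibrium.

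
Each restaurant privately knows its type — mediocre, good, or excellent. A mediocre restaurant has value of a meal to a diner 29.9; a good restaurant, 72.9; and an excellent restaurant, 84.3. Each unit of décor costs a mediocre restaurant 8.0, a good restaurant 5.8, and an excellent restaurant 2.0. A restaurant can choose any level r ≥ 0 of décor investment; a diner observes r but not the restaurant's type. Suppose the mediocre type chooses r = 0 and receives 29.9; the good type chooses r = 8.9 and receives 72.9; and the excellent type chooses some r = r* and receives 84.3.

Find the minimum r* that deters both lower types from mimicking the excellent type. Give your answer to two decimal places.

10.87

Good type (on-path payoff 72.9 − 5.8×8.9 = 21.28) won't mimic when 21.28 ≥ 84.3 − 5.8·r*, i.e. r* ≥ 10.87.
Mediocre type (on-path payoff 29.9) won't mimic when 29.9 ≥ 84.3 − 8.0·r*, i.e. r* ≥ 6.80.
Both must hold, so r* = max(6.80, 10.87) = 10.87. The good type's constraint binds.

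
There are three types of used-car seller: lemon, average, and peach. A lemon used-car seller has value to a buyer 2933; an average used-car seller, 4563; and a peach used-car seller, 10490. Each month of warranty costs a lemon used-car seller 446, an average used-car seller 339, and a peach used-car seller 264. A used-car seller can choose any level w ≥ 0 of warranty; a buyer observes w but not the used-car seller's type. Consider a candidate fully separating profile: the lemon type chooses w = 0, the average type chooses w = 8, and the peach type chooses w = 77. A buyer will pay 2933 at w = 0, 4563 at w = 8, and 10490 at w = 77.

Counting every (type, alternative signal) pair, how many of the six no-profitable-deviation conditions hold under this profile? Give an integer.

3

Average (own payoff 4563 − 339×8 = 1851): to w=0 gives 2933 → profitable ✗; to w=77 gives 10490 − 339×77 = -15613 → no gain ✓.
Lemon (own payoff 2933): to w=8 gives 4563 − 446×8 = 995 → no gain ✓; to w=77 gives 10490 − 446×77 = -23852 → no gain ✓.
Peach (own payoff 10490 − 264×77 = -9838): to w=0 gives 2933 → profitable ✗; to w=8 gives 4563 − 264×8 = 2451 → profitable ✗.
3 of the 6 constraints hold; not an equilibrium.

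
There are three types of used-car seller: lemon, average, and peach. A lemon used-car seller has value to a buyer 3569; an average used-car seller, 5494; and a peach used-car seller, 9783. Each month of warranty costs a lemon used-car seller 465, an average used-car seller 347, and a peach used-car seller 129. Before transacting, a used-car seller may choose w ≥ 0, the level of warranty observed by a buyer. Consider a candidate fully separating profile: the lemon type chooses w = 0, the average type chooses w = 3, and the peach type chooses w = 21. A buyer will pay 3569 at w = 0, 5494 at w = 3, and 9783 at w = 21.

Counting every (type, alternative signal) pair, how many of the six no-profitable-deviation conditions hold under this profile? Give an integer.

Average (own payoff 5494 − 347×3 = 4453): to w=0 gives 3569 → no gain ✓; to w=21 gives 9783 − 347×21 = 2496 → no gain ✓.
Lemon (own payoff 3569): to w=3 gives 5494 − 465×3 = 4099 → profitable ✗; to w=21 gives 9783 − 465×21 = 18 → no gain ✓.
Peach (own payoff 9783 − 129×21 = 7074): to w=0 gives 3569 → no gain ✓; to w=3 gives 5494 − 129×3 = 5107 → no gain ✓.
5 of the 6 constraints hold; not an equilibrium.

5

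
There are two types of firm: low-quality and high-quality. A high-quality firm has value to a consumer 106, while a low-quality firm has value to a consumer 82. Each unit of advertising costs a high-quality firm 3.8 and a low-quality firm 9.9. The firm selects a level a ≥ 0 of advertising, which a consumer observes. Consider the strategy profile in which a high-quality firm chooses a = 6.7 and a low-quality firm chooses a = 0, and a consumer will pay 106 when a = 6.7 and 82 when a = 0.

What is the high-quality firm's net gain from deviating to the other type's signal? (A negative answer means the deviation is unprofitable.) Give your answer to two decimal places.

Playing a = 6.7 the high-quality firm receives 106 − 3.8 × 6.7 = 80.54.
Deviating to a = 0 yields 82 instead.
Gain from deviating: 82 − 80.54 = 1.46.
The gain is positive, so the high-quality type's incentive-compatibility constraint is violated — this profile is not a separating equilibrium.

1.46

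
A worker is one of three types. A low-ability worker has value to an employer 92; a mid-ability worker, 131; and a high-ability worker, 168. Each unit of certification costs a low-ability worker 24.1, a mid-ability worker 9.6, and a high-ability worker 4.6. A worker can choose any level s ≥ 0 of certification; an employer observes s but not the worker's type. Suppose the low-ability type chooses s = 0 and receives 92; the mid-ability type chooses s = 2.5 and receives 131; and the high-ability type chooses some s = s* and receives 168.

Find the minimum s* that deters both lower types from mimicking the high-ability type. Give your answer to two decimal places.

Low-ability type (on-path payoff 92) won't mimic when 92 ≥ 168 − 24.1·s*, i.e. s* ≥ 3.15.
Mid-ability type (on-path payoff 131 − 9.6×2.5 = 107) won't mimic when 107 ≥ 168 − 9.6·s*, i.e. s* ≥ 6.35.
Both must hold, so s* = max(3.15, 6.35) = 6.35. The mid-ability type's constraint binds.

6.35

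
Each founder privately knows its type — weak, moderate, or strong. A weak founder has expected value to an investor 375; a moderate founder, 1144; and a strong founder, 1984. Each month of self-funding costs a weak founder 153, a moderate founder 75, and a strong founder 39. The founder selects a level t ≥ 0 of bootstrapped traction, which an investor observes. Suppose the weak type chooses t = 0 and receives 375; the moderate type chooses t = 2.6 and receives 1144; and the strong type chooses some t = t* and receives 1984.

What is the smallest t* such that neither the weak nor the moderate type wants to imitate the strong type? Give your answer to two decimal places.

13.80

Weak type (on-path payoff 375) won't mimic when 375 ≥ 1984 − 153·t*, i.e. t* ≥ 10.52.
Moderate type (on-path payoff 1144 − 75×2.6 = 949) won't mimic when 949 ≥ 1984 − 75·t*, i.e. t* ≥ 13.80.
Both must hold, so t* = max(10.52, 13.80) = 13.80. The moderate type's constraint binds.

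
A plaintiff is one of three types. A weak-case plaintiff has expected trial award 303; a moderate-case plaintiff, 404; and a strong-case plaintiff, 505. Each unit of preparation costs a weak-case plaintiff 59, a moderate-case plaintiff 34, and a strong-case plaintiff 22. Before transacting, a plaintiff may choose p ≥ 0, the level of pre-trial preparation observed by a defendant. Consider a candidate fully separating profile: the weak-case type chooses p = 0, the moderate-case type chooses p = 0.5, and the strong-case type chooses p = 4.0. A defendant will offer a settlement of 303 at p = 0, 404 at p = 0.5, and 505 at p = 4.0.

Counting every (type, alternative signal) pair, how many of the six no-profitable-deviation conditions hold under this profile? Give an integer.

5

Moderate-case (own payoff 404 − 34×0.5 = 387): to p=0 gives 303 → no gain ✓; to p=4.0 gives 505 − 34×4.0 = 369 → no gain ✓.
Weak-case (own payoff 303): to p=0.5 gives 404 − 59×0.5 = 374.5 → profitable ✗; to p=4.0 gives 505 − 59×4.0 = 269 → no gain ✓.
Strong-case (own payoff 505 − 22×4.0 = 417): to p=0 gives 303 → no gain ✓; to p=0.5 gives 404 − 22×0.5 = 393 → no gain ✓.
5 of the 6 constraints hold; not an equilibrium.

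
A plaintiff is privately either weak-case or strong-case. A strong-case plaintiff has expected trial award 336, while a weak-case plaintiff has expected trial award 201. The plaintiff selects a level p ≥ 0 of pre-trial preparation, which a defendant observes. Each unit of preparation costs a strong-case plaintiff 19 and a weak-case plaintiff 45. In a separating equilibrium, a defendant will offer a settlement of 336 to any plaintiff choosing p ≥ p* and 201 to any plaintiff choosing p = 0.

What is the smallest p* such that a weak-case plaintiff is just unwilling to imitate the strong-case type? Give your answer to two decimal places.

A weak-case plaintiff choosing p = 0 receives 201.
Imitating at p* instead would pay 336 at cost 45·p*, netting 336 − 45·p*.
Indifference: 201 = 336 − 45·p*, so p* = (336 − 201) / 45 = 3.00.
At p* the weak-case type's incentive constraint just binds; the strong-case type strictly prefers p* since its per-unit cost is lower.

3.00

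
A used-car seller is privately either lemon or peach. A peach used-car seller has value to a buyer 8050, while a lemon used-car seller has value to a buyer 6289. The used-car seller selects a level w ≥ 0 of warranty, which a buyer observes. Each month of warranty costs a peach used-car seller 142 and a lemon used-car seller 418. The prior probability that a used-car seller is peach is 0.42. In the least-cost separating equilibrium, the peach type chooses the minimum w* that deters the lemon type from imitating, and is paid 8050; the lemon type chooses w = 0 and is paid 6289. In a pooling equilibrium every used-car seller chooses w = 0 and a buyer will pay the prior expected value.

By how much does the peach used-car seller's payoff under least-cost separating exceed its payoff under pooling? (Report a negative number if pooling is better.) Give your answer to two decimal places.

423.15

Least-cost separating signal: w* solves 6289 = 8050 − 418·w*, so w* = (8050 − 6289)/418 ≈ 4.2129.
Peach type's separating payoff: 8050 − 142 × w* = 8050 − 142 × (8050 − 6289)/418 = 8050 − 250062/418 ≈ 7451.7656.
Pooling payoff: 0.42 × 8050 + 0.58 × 6289 = 7028.62.
Difference: 7451.7656 − 7028.62 = 423.1456, i.e. 423.15 to two decimal places.
The peach type prefers to separate.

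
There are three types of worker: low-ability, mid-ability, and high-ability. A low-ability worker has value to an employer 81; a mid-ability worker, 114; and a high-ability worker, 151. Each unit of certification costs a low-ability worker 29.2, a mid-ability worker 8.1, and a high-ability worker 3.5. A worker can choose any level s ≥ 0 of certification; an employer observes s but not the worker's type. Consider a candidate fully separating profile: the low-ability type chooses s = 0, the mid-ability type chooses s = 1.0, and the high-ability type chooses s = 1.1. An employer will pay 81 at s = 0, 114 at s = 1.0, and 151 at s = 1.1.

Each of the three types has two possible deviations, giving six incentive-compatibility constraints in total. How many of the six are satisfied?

High-ability (own payoff 151 − 3.5×1.1 = 147.15): to s=0 gives 81 → no gain ✓; to s=1.0 gives 114 − 3.5×1.0 = 110.5 → no gain ✓.
Low-ability (own payoff 81): to s=1.0 gives 114 − 29.2×1.0 = 84.8 → profitable ✗; to s=1.1 gives 151 − 29.2×1.1 = 118.88 → profitable ✗.
Mid-ability (own payoff 114 − 8.1×1.0 = 105.9): to s=0 gives 81 → no gain ✓; to s=1.1 gives 151 − 8.1×1.1 = 142.09 → profitable ✗.
3 of the 6 constraints hold; not an equilibrium.

3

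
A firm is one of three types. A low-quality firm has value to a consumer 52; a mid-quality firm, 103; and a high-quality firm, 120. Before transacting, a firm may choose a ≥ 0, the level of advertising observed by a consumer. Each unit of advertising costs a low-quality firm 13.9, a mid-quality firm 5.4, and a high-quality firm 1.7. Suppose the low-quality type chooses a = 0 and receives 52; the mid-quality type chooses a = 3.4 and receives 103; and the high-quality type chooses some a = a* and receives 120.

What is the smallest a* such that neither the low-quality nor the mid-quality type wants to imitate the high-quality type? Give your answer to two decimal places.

Mid-quality type (on-path payoff 103 − 5.4×3.4 = 84.64) won't mimic when 84.64 ≥ 120 − 5.4·a*, i.e. a* ≥ 6.55.
Low-quality type (on-path payoff 52) won't mimic when 52 ≥ 120 − 13.9·a*, i.e. a* ≥ 4.89.
Both must hold, so a* = max(4.89, 6.55) = 6.55. The mid-quality type's constraint binds.

6.55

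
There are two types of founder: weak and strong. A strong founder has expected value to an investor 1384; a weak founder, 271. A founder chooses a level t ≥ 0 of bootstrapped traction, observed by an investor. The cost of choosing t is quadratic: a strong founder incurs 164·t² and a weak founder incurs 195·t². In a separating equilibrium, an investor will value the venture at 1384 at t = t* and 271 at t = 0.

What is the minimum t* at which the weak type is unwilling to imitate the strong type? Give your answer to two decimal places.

2.39

The weak type at t = 0 receives 271; imitating at t* yields 1384 − 195·t*².
Indifference: 271 = 1384 − 195·t*², so t*² = (1384 − 271) / 195 ≈ 5.7077.
t* = √5.7077 ≈ 2.39.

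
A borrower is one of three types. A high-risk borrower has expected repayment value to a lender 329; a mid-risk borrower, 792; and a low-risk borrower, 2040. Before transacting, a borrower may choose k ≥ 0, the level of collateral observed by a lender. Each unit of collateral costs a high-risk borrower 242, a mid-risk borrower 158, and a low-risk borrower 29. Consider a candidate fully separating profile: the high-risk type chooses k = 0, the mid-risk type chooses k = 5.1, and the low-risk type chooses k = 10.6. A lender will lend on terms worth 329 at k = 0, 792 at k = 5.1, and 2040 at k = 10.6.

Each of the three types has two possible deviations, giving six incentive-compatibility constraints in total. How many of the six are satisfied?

High-risk (own payoff 329): to k=5.1 gives 792 − 242×5.1 = -442.2 → no gain ✓; to k=10.6 gives 2040 − 242×10.6 = -525.2 → no gain ✓.
Mid-risk (own payoff 792 − 158×5.1 = -13.8): to k=0 gives 329 → profitable ✗; to k=10.6 gives 2040 − 158×10.6 = 365.2 → profitable ✗.
Low-risk (own payoff 2040 − 29×10.6 = 1732.6): to k=0 gives 329 → no gain ✓; to k=5.1 gives 792 − 29×5.1 = 644.1 → no gain ✓.
4 of the 6 constraints hold; not an equilibrium.

4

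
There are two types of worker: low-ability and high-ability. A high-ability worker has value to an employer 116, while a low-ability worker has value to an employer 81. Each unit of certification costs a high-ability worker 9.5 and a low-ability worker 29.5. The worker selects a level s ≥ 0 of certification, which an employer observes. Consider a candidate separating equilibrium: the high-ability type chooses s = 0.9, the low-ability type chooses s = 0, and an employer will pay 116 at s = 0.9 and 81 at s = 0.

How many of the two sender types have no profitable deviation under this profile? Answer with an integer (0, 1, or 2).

High-ability type: signal → 116 − 9.5 × 0.9 = 107.45; deviate to 0 → 81. IC holds (107.45 ≥ 81).
Low-ability type: stay at 0 → 81; mimic → 116 − 29.5 × 0.9 = 89.45. IC fails (81 < 89.45).
1 of 2 constraints hold, so this profile is not an equilibrium.

1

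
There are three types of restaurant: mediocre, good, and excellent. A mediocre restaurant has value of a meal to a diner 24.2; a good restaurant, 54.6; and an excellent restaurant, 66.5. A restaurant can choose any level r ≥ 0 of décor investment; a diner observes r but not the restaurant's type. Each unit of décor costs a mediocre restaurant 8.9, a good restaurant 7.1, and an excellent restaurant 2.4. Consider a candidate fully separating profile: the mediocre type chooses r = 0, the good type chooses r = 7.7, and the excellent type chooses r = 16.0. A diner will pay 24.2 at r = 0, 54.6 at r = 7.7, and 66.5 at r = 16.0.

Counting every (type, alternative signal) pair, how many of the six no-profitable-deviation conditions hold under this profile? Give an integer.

4

Good (own payoff 54.6 − 7.1×7.7 = -0.07): to r=0 gives 24.2 → profitable ✗; to r=16.0 gives 66.5 − 7.1×16.0 = -47.1 → no gain ✓.
Excellent (own payoff 66.5 − 2.4×16.0 = 28.1): to r=0 gives 24.2 → no gain ✓; to r=7.7 gives 54.6 − 2.4×7.7 = 36.12 → profitable ✗.
Mediocre (own payoff 24.2): to r=7.7 gives 54.6 − 8.9×7.7 = -13.93 → no gain ✓; to r=16.0 gives 66.5 − 8.9×16.0 = -75.9 → no gain ✓.
4 of the 6 constraints hold; not an equilibrium.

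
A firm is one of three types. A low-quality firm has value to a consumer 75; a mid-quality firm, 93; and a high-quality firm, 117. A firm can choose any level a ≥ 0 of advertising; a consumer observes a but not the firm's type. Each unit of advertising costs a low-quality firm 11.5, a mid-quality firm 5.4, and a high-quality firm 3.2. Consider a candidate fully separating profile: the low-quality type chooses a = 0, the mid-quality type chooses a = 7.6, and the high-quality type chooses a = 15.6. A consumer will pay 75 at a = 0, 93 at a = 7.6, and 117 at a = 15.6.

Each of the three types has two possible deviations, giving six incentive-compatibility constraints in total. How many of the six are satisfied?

3

Low-quality (own payoff 75): to a=7.6 gives 93 − 11.5×7.6 = 5.6 → no gain ✓; to a=15.6 gives 117 − 11.5×15.6 = -62.4 → no gain ✓.
Mid-quality (own payoff 93 − 5.4×7.6 = 51.96): to a=0 gives 75 → profitable ✗; to a=15.6 gives 117 − 5.4×15.6 = 32.76 → no gain ✓.
High-quality (own payoff 117 − 3.2×15.6 = 67.08): to a=0 gives 75 → profitable ✗; to a=7.6 gives 93 − 3.2×7.6 = 68.68 → profitable ✗.
3 of the 6 constraints hold; not an equilibrium.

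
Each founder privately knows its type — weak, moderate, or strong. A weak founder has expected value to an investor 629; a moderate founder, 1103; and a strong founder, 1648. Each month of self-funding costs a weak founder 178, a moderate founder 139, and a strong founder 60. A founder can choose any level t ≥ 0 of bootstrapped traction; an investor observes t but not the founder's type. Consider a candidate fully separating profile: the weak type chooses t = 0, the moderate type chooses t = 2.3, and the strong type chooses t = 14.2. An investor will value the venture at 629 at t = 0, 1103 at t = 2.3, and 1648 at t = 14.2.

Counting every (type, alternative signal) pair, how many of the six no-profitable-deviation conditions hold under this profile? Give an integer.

Moderate (own payoff 1103 − 139×2.3 = 783.3): to t=0 gives 629 → no gain ✓; to t=14.2 gives 1648 − 139×14.2 = -325.8 → no gain ✓.
Strong (own payoff 1648 − 60×14.2 = 796): to t=0 gives 629 → no gain ✓; to t=2.3 gives 1103 − 60×2.3 = 965 → profitable ✗.
Weak (own payoff 629): to t=2.3 gives 1103 − 178×2.3 = 693.6 → profitable ✗; to t=14.2 gives 1648 − 178×14.2 = -879.6 → no gain ✓.
4 of the 6 constraints hold; not an equilibrium.

4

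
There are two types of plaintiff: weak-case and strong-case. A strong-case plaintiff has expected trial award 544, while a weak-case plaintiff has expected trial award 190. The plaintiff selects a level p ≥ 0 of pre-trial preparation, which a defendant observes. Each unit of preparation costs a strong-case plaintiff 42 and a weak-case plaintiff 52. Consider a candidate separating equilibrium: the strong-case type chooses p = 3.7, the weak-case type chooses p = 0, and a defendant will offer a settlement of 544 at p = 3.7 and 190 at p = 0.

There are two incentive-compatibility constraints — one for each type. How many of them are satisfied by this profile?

Strong-case type: signal → 544 − 42 × 3.7 = 388.6; deviate to 0 → 190. IC holds (388.6 ≥ 190).
Weak-case type: stay at 0 → 190; mimic → 544 − 52 × 3.7 = 351.6. IC fails (190 < 351.6).
1 of 2 constraints hold, so this profile is not an equilibrium.

1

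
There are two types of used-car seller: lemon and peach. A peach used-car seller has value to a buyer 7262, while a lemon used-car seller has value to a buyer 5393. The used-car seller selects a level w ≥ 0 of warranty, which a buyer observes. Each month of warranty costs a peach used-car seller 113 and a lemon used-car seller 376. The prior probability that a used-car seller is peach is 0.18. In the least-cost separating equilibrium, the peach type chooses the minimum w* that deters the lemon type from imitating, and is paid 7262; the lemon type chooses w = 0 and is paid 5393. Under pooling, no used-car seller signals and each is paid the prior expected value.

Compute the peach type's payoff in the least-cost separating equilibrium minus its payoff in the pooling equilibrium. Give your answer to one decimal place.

Least-cost separating signal: w* solves 5393 = 7262 − 376·w*, so w* = (7262 − 5393)/376 ≈ 4.9707.
Peach type's separating payoff: 7262 − 113 × w* = 7262 − 113 × (7262 − 5393)/376 = 7262 − 211197/376 ≈ 6700.306.
Pooling payoff: 0.18 × 7262 + 0.82 × 5393 = 5729.42.
Difference: 6700.306 − 5729.42 = 970.886, i.e. 970.9 to one decimal place.
The peach type prefers to separate.

970.9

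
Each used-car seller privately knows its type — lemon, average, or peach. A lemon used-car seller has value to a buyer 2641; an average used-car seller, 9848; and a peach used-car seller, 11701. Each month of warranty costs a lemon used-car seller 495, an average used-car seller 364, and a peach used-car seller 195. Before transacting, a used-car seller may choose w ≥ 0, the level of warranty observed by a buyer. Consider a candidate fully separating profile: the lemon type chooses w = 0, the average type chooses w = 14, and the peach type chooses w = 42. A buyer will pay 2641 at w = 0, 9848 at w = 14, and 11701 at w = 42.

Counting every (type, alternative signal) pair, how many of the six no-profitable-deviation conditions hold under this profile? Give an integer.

4

Average (own payoff 9848 − 364×14 = 4752): to w=0 gives 2641 → no gain ✓; to w=42 gives 11701 − 364×42 = -3587 → no gain ✓.
Lemon (own payoff 2641): to w=14 gives 9848 − 495×14 = 2918 → profitable ✗; to w=42 gives 11701 − 495×42 = -9089 → no gain ✓.
Peach (own payoff 11701 − 195×42 = 3511): to w=0 gives 2641 → no gain ✓; to w=14 gives 9848 − 195×14 = 7118 → profitable ✗.
4 of the 6 constraints hold; not an equilibrium.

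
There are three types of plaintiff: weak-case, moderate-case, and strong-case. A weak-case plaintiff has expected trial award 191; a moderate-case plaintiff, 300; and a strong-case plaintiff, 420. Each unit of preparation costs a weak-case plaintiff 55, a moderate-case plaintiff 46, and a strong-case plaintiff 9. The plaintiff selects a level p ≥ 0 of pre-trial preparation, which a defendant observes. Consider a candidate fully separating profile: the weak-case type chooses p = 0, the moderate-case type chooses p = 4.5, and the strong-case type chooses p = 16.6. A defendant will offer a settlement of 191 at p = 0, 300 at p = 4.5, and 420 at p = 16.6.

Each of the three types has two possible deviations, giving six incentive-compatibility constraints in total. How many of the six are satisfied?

5

Moderate-case (own payoff 300 − 46×4.5 = 93): to p=0 gives 191 → profitable ✗; to p=16.6 gives 420 − 46×16.6 = -343.6 → no gain ✓.
Weak-case (own payoff 191): to p=4.5 gives 300 − 55×4.5 = 52.5 → no gain ✓; to p=16.6 gives 420 − 55×16.6 = -493 → no gain ✓.
Strong-case (own payoff 420 − 9×16.6 = 270.6): to p=0 gives 191 → no gain ✓; to p=4.5 gives 300 − 9×4.5 = 259.5 → no gain ✓.
5 of the 6 constraints hold; not an equilibrium.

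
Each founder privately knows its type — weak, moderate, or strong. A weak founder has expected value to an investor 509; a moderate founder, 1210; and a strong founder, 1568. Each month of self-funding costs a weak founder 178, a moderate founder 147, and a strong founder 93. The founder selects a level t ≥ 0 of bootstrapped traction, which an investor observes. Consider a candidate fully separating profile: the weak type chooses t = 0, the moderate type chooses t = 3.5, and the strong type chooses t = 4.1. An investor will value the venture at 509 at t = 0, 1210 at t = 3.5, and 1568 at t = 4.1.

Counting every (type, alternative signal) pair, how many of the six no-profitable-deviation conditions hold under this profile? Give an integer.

Moderate (own payoff 1210 − 147×3.5 = 695.5): to t=0 gives 509 → no gain ✓; to t=4.1 gives 1568 − 147×4.1 = 965.3 → profitable ✗.
Weak (own payoff 509): to t=3.5 gives 1210 − 178×3.5 = 587 → profitable ✗; to t=4.1 gives 1568 − 178×4.1 = 838.2 → profitable ✗.
Strong (own payoff 1568 − 93×4.1 = 1186.7): to t=0 gives 509 → no gain ✓; to t=3.5 gives 1210 − 93×3.5 = 884.5 → no gain ✓.
3 of the 6 constraints hold; not an equilibrium.

3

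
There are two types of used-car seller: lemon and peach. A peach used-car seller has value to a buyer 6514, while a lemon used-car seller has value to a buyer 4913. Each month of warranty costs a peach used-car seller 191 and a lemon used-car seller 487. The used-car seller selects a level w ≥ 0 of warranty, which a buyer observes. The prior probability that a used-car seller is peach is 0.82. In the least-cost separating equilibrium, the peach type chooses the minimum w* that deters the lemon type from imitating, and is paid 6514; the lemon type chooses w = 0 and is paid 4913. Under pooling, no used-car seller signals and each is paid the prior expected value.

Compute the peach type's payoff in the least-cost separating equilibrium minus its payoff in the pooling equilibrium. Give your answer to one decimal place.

-339.7

Least-cost separating signal: w* solves 4913 = 6514 − 487·w*, so w* = (6514 − 4913)/487 ≈ 3.2875.
Peach type's separating payoff: 6514 − 191 × w* = 6514 − 191 × (6514 − 4913)/487 = 6514 − 305791/487 ≈ 5886.092.
Pooling payoff: 0.82 × 6514 + 0.18 × 4913 = 6225.82.
Difference: 5886.092 − 6225.82 = -339.728, i.e. -339.7 to one decimal place.
The peach type would prefer the pooling outcome.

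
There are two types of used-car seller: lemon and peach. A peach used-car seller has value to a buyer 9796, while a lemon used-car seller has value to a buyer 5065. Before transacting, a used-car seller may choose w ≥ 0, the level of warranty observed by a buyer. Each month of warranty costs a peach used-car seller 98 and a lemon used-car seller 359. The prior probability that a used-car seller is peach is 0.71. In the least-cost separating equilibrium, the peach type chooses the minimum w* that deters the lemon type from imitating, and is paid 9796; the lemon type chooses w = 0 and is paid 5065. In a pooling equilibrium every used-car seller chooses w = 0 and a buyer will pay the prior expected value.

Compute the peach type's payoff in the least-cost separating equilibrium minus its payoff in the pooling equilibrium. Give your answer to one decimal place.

80.5

Least-cost separating signal: w* solves 5065 = 9796 − 359·w*, so w* = (9796 − 5065)/359 ≈ 13.1783.
Peach type's separating payoff: 9796 − 98 × w* = 9796 − 98 × (9796 − 5065)/359 = 9796 − 463638/359 ≈ 8504.529.
Pooling payoff: 0.71 × 9796 + 0.29 × 5065 = 8424.01.
Difference: 8504.529 − 8424.01 = 80.519, i.e. 80.5 to one decimal place.
The peach type prefers to separate.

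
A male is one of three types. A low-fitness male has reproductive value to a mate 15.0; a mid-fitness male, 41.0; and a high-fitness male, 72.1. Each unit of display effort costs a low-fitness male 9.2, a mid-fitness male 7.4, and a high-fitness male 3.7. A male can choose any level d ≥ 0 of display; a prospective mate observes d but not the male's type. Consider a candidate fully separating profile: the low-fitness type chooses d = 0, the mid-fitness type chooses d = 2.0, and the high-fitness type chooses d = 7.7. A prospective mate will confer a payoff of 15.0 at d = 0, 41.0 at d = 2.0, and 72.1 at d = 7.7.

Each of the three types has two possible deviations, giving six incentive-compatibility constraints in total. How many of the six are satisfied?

5

High-fitness (own payoff 72.1 − 3.7×7.7 = 43.61): to d=0 gives 15.0 → no gain ✓; to d=2.0 gives 41.0 − 3.7×2.0 = 33.6 → no gain ✓.
Low-fitness (own payoff 15.0): to d=2.0 gives 41.0 − 9.2×2.0 = 22.6 → profitable ✗; to d=7.7 gives 72.1 − 9.2×7.7 = 1.26 → no gain ✓.
Mid-fitness (own payoff 41.0 − 7.4×2.0 = 26.2): to d=0 gives 15.0 → no gain ✓; to d=7.7 gives 72.1 − 7.4×7.7 = 15.12 → no gain ✓.
5 of the 6 constraints hold; not an equilibrium.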